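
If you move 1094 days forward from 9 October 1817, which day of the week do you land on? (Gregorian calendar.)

First find the weekday of Oct 9, 1817. Doomsday rule: the anchor day for the 1800s is Friday. For year 17: 17÷12 = 1 r 5, and 5÷4 = 1, so 1+5+1 = 7.
Friday + 7 ≡ Friday — that's 1817's doomsday.
In October the doomsday date is Oct 10.
Oct 9 is 1 day before Oct 10; 1 mod 7 = 1, so Friday − 1 = Thursday.
1094 mod 7 = 2, so 1094 days after a Thursday is Thursday + 2 = Saturday.

Saturday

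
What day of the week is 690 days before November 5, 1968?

First find the weekday of Nov 5, 1968. Doomsday rule: the anchor day for the 1900s is Wednesday. For year 68: 68÷12 = 5 r 8, and 8÷4 = 2, so 5+8+2 = 15.
Wednesday + 15 ≡ Thursday — that's 1968's doomsday.
In November the doomsday date is Nov 7.
Nov 5 is 2 days before Nov 7; 2 mod 7 = 2, so Thursday − 2 = Tuesday.
690 mod 7 = 4, so 690 days before a Tuesday is Tuesday − 4 = Friday.

Friday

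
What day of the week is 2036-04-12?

Doomsday rule: the anchor day for the 2000s is Tuesday. For year 36: 36÷12 = 3 r 0, and 0÷4 = 0, so 3+0+0 = 3.
Tuesday + 3 ≡ Friday — that's 2036's doomsday.
In April the doomsday date is Apr 4.
Apr 12 is 8 days after Apr 4; 8 mod 7 = 1, so Friday + 1 = Saturday.

Saturday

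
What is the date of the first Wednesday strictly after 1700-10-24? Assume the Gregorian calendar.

Oct 24, 1700 is a Sunday.
From Sunday to the next Wednesday is 3 days.
Oct 24, 1700 + 3 = Oct 27, 1700.

October 27, 1700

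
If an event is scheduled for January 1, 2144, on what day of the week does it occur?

Wednesday

Doomsday rule: the anchor day for the 2100s is Sunday. For year 44: 44÷12 = 3 r 8, and 8÷4 = 2, so 3+8+2 = 13.
Sunday + 13 ≡ Saturday — that's 2144's doomsday.
In January the doomsday date is Jan 4 (2144 is a leap year (divisible by 4)).
Jan 1 is 3 days before Jan 4; 3 mod 7 = 3, so Saturday − 3 = Wednesday.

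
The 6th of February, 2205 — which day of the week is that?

Doomsday rule: the anchor day for the 2200s is Friday. For year 05: 5÷12 = 0 r 5, and 5÷4 = 1, so 0+5+1 = 6.
Friday + 6 ≡ Thursday — that's 2205's doomsday.
In February the doomsday date is Feb 28 (2205 is not a leap year).
Feb 6 is 22 days before Feb 28; 22 mod 7 = 1, so Thursday − 1 = Wednesday.

Wednesday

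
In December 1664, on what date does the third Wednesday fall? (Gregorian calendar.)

December 17, 1664

December 1, 1664 is a Monday.
The first Wednesday is therefore December 3 (2 days later).
The third Wednesday is 3 + 2×7 = December 17.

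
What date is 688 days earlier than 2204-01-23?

March 6, 2202

−365 (one year) → Jan 23, 2203 (323 left).
−23 → Dec 31, 2202 (end of Dec, 31 days; 300 left).
−31 → Nov 30, 2202 (end of Nov, 30 days; 269 left).
−30 → Oct 31, 2202 (end of Oct, 31 days; 239 left).
−31 → Sep 30, 2202 (end of Sep, 30 days; 208 left).
−30 → Aug 31, 2202 (end of Aug, 31 days; 178 left).
−31 → Jul 31, 2202 (end of Jul, 31 days; 147 left).
−31 → Jun 30, 2202 (end of Jun, 30 days; 116 left).
−30 → May 31, 2202 (end of May, 31 days; 86 left).
−31 → Apr 30, 2202 (end of Apr, 30 days; 55 left).
−30 → Mar 31, 2202 (end of Mar, 31 days; 25 left).
−25 → Mar 6, 2202.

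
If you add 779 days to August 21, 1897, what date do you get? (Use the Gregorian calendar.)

+365 (one year) → Aug 21, 1898 (414 left).
+365 (one year) → Aug 21, 1899 (49 left).
Aug has 31 days: +11 → Sep 1, 1899 (38 left).
Sep has 30 days: +30 → Oct 1, 1899 (8 left).
+8 → Oct 9, 1899.

October 9, 1899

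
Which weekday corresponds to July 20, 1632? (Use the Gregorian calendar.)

Tuesday

Doomsday rule: the anchor day for the 1600s is Tuesday. For year 32: 32÷12 = 2 r 8, and 8÷4 = 2, so 2+8+2 = 12.
Tuesday + 12 ≡ Sunday — that's 1632's doomsday.
In July the doomsday date is Jul 11.
Jul 20 is 9 days after Jul 11; 9 mod 7 = 2, so Sunday + 2 = Tuesday.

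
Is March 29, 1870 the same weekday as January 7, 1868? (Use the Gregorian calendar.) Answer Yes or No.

Yes

From Jan 7, 1868 to Mar 29, 1870 is 812 days.
812 mod 7 = 0, so they are the same weekday.
(Jan 7, 1868 is a Tuesday; Mar 29, 1870 is a Tuesday.)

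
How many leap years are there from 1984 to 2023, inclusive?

Multiples of 4 in [1984,2023]: 10.
Of those, multiples of 100: 1 (not leap unless ÷400).
Multiples of 400: 1.
Leap years = 10 − 1 + 1 = 10.

10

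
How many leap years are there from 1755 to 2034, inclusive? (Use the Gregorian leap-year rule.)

68

Multiples of 4 in [1755,2034]: 70.
Of those, multiples of 100: 3 (not leap unless ÷400).
Multiples of 400: 1.
Leap years = 70 − 3 + 1 = 68.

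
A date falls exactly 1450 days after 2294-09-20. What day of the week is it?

Friday

Sep 20, 2294 is a Thursday.
1450 mod 7 = 1, so 1450 days after a Thursday is Thursday + 1 = Friday.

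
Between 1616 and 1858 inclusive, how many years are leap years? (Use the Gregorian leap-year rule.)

Multiples of 4 in [1616,1858]: 61.
Of those, multiples of 100: 2 (not leap unless ÷400).
Multiples of 400: 0.
Leap years = 61 − 2 + 0 = 59.

59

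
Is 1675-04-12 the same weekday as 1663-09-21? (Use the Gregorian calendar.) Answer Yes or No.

Yes

From Sep 21, 1663 to Apr 12, 1675 is 4221 days.
4221 mod 7 = 0, so they are the same weekday.
(Sep 21, 1663 is a Friday; Apr 12, 1675 is a Friday.)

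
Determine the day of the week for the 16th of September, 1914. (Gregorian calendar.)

January 1, 1914 is a Thursday.
Jan 1, 1914 → Feb 1, 1914: 31 days (January has 31).
Feb 1, 1914 → Mar 1, 1914: 28 days (February has 28).
Mar 1, 1914 → Apr 1, 1914: 31 days (March has 31).
Apr 1, 1914 → May 1, 1914: 30 days (April has 30).
May 1, 1914 → Jun 1, 1914: 31 days (May has 31).
Jun 1, 1914 → Jul 1, 1914: 30 days (June has 30).
Jul 1, 1914 → Aug 1, 1914: 31 days (July has 31).
Aug 1, 1914 → Sep 1, 1914: 31 days (August has 31).
Sep 1, 1914 → Sep 16, 1914: 15 days.
Total: 258 days.
258 mod 7 = 6, so Thursday + 6 = Wednesday.

Wednesday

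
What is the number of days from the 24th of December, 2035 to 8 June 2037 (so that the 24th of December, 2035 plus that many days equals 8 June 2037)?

532

Dec 24, 2035 → Dec 24, 2036: 366 days (Feb 29, 2036 is in that span).
Dec 24, 2036 → Jan 24, 2037: 31 days (December has 31).
Jan 24, 2037 → Feb 24, 2037: 31 days (January has 31).
Feb 24, 2037 → Mar 24, 2037: 28 days (February has 28).
Mar 24, 2037 → Apr 24, 2037: 31 days (March has 31).
Apr 24, 2037 → May 24, 2037: 30 days (April has 30).
May 24, 2037 → Jun 8, 2037: 15 days.
Total: 532 days.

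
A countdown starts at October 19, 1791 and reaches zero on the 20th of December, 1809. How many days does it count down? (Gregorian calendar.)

6636

Oct 19, 1791 → Oct 19, 1792: 366 days (Feb 29, 1792 is in that span).
Oct 19, 1792 → Oct 19, 1793: 365 days.
Oct 19, 1793 → Oct 19, 1794: 365 days.
Oct 19, 1794 → Oct 19, 1795: 365 days.
Oct 19, 1795 → Oct 19, 1796: 366 days (Feb 29, 1796 is in that span).
Oct 19, 1796 → Oct 19, 1797: 365 days.
Oct 19, 1797 → Oct 19, 1798: 365 days.
Oct 19, 1798 → Oct 19, 1799: 365 days.
Oct 19, 1799 → Oct 19, 1800: 365 days.
Oct 19, 1800 → Oct 19, 1801: 365 days.
Oct 19, 1801 → Oct 19, 1802: 365 days.
Oct 19, 1802 → Oct 19, 1803: 365 days.
Oct 19, 1803 → Oct 19, 1804: 366 days (Feb 29, 1804 is in that span).
Oct 19, 1804 → Oct 19, 1805: 365 days.
Oct 19, 1805 → Oct 19, 1806: 365 days.
Oct 19, 1806 → Oct 19, 1807: 365 days.
Oct 19, 1807 → Oct 19, 1808: 366 days (Feb 29, 1808 is in that span).
Oct 19, 1808 → Oct 19, 1809: 365 days.
Oct 19, 1809 → Nov 19, 1809: 31 days (October has 31).
Nov 19, 1809 → Dec 19, 1809: 30 days (November has 30).
Dec 19, 1809 → Dec 20, 1809: 1 days.
Total: 6636 days.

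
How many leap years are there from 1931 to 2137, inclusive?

Multiples of 4 in [1931,2137]: 52.
Of those, multiples of 100: 2 (not leap unless ÷400).
Multiples of 400: 1.
Leap years = 52 − 2 + 1 = 51.

51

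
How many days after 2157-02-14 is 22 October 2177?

7555

Feb 14, 2157 → Feb 14, 2158: 365 days.
Feb 14, 2158 → Feb 14, 2159: 365 days.
Feb 14, 2159 → Feb 14, 2160: 365 days.
Feb 14, 2160 → Feb 14, 2161: 366 days (Feb 29, 2160 is in that span).
Feb 14, 2161 → Feb 14, 2162: 365 days.
Feb 14, 2162 → Feb 14, 2163: 365 days.
Feb 14, 2163 → Feb 14, 2164: 365 days.
Feb 14, 2164 → Feb 14, 2165: 366 days (Feb 29, 2164 is in that span).
Feb 14, 2165 → Feb 14, 2166: 365 days.
Feb 14, 2166 → Feb 14, 2167: 365 days.
Feb 14, 2167 → Feb 14, 2168: 365 days.
Feb 14, 2168 → Feb 14, 2169: 366 days (Feb 29, 2168 is in that span).
Feb 14, 2169 → Feb 14, 2170: 365 days.
Feb 14, 2170 → Feb 14, 2171: 365 days.
Feb 14, 2171 → Feb 14, 2172: 365 days.
Feb 14, 2172 → Feb 14, 2173: 366 days (Feb 29, 2172 is in that span).
Feb 14, 2173 → Feb 14, 2174: 365 days.
Feb 14, 2174 → Feb 14, 2175: 365 days.
Feb 14, 2175 → Feb 14, 2176: 365 days.
Feb 14, 2176 → Feb 14, 2177: 366 days (Feb 29, 2176 is in that span).
Feb 14, 2177 → Mar 14, 2177: 28 days (February has 28).
Mar 14, 2177 → Apr 14, 2177: 31 days (March has 31).
Apr 14, 2177 → May 14, 2177: 30 days (April has 30).
May 14, 2177 → Jun 14, 2177: 31 days (May has 31).
Jun 14, 2177 → Jul 14, 2177: 30 days (June has 30).
Jul 14, 2177 → Aug 14, 2177: 31 days (July has 31).
Aug 14, 2177 → Sep 14, 2177: 31 days (August has 31).
Sep 14, 2177 → Oct 14, 2177: 30 days (September has 30).
Oct 14, 2177 → Oct 22, 2177: 8 days.
Total: 7555 days.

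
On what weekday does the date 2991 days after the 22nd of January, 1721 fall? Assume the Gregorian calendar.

Jan 22, 1721 is a Wednesday.
2991 mod 7 = 2, so 2991 days after a Wednesday is Wednesday + 2 = Friday.

Friday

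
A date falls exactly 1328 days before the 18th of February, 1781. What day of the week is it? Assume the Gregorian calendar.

Feb 18, 1781 is a Sunday.
1328 mod 7 = 5, so 1328 days before a Sunday is Sunday − 5 = Tuesday.

Tuesday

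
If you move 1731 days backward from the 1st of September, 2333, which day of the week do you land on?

Sep 1, 2333 is a Friday.
1731 mod 7 = 2, so 1731 days before a Friday is Friday − 2 = Wednesday.

Wednesday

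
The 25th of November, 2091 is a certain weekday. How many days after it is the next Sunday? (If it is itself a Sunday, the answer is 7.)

7

Nov 25, 2091 is a Sunday.
From Sunday to the next Sunday is 7 days.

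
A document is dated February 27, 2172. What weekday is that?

Thursday

Doomsday rule: the anchor day for the 2100s is Sunday. For year 72: 72÷12 = 6 r 0, and 0÷4 = 0, so 6+0+0 = 6.
Sunday + 6 ≡ Saturday — that's 2172's doomsday.
In February the doomsday date is Feb 29 (2172 is a leap year (divisible by 4)).
Feb 27 is 2 days before Feb 29; 2 mod 7 = 2, so Saturday − 2 = Thursday.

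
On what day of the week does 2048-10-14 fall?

Doomsday rule: the anchor day for the 2000s is Tuesday. For year 48: 48÷12 = 4 r 0, and 0÷4 = 0, so 4+0+0 = 4.
Tuesday + 4 ≡ Saturday — that's 2048's doomsday.
In October the doomsday date is Oct 10.
Oct 14 is 4 days after Oct 10; 4 mod 7 = 4, so Saturday + 4 = Wednesday.

Wednesday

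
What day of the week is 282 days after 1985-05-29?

First find the weekday of May 29, 1985. Doomsday rule: the anchor day for the 1900s is Wednesday. For year 85: 85÷12 = 7 r 1, and 1÷4 = 0, so 7+1+0 = 8.
Wednesday + 8 ≡ Thursday — that's 1985's doomsday.
In May the doomsday date is May 9.
May 29 is 20 days after May 9; 20 mod 7 = 6, so Thursday + 6 = Wednesday.
282 mod 7 = 2, so 282 days after a Wednesday is Wednesday + 2 = Friday.

Friday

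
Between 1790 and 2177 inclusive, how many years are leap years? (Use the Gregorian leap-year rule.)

Multiples of 4 in [1790,2177]: 97.
Of those, multiples of 100: 4 (not leap unless ÷400).
Multiples of 400: 1.
Leap years = 97 − 4 + 1 = 94.

94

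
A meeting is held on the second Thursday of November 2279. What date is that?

November 13, 2279

November 1, 2279 is a Saturday.
The first Thursday is therefore November 6 (5 days later).
The second Thursday is 6 + 1×7 = November 13.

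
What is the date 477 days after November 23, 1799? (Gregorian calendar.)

March 15, 1801

+365 (one year) → Nov 23, 1800 (112 left).
Nov has 30 days: +8 → Dec 1, 1800 (104 left).
Dec has 31 days: +31 → Jan 1, 1801 (73 left).
Jan has 31 days: +31 → Feb 1, 1801 (42 left).
Feb has 28 days: +28 → Mar 1, 1801 (14 left).
+14 → Mar 15, 1801.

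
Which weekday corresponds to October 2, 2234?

Thursday

Doomsday rule: the anchor day for the 2200s is Friday. For year 34: 34÷12 = 2 r 10, and 10÷4 = 2, so 2+10+2 = 14.
Friday + 14 ≡ Friday — that's 2234's doomsday.
In October the doomsday date is Oct 10.
Oct 2 is 8 days before Oct 10; 8 mod 7 = 1, so Friday − 1 = Thursday.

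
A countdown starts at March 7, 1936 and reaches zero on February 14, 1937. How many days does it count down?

344

Mar 7, 1936 → Apr 7, 1936: 31 days (March has 31).
Apr 7, 1936 → May 7, 1936: 30 days (April has 30).
May 7, 1936 → Jun 7, 1936: 31 days (May has 31).
Jun 7, 1936 → Jul 7, 1936: 30 days (June has 30).
Jul 7, 1936 → Aug 7, 1936: 31 days (July has 31).
Aug 7, 1936 → Sep 7, 1936: 31 days (August has 31).
Sep 7, 1936 → Oct 7, 1936: 30 days (September has 30).
Oct 7, 1936 → Nov 7, 1936: 31 days (October has 31).
Nov 7, 1936 → Dec 7, 1936: 30 days (November has 30).
Dec 7, 1936 → Jan 7, 1937: 31 days (December has 31).
Jan 7, 1937 → Feb 7, 1937: 31 days (January has 31).
Feb 7, 1937 → Feb 14, 1937: 7 days.
Total: 344 days.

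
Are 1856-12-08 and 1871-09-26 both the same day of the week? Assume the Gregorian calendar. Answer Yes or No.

No

From Dec 8, 1856 to Sep 26, 1871 is 5405 days.
5405 mod 7 = 1, so they are different weekdays.
(Dec 8, 1856 is a Monday; Sep 26, 1871 is a Tuesday.)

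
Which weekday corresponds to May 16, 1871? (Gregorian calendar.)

Doomsday rule: the anchor day for the 1800s is Friday. For year 71: 71÷12 = 5 r 11, and 11÷4 = 2, so 5+11+2 = 18.
Friday + 18 ≡ Tuesday — that's 1871's doomsday.
In May the doomsday date is May 9.
May 16 is 7 days after May 9; 7 mod 7 = 0, so Tuesday + 0 = Tuesday.

Tuesday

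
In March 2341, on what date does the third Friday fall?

March 21, 2341

March 1, 2341 is a Saturday.
The first Friday is therefore March 7 (6 days later).
The third Friday is 7 + 2×7 = March 21.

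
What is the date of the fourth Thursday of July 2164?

July 1, 2164 is a Sunday.
The first Thursday is therefore July 5 (4 days later).
The fourth Thursday is 5 + 3×7 = July 26.

July 26, 2164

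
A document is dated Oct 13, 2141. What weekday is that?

Doomsday rule: the anchor day for the 2100s is Sunday. For year 41: 41÷12 = 3 r 5, and 5÷4 = 1, so 3+5+1 = 9.
Sunday + 9 ≡ Tuesday — that's 2141's doomsday.
In October the doomsday date is Oct 10.
Oct 13 is 3 days after Oct 10; 3 mod 7 = 3, so Tuesday + 3 = Friday.

Friday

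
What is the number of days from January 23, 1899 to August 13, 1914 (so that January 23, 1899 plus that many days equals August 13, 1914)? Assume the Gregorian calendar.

5680

Jan 23, 1899 → Jan 23, 1900: 365 days.
Jan 23, 1900 → Jan 23, 1901: 365 days.
Jan 23, 1901 → Jan 23, 1902: 365 days.
Jan 23, 1902 → Jan 23, 1903: 365 days.
Jan 23, 1903 → Jan 23, 1904: 365 days.
Jan 23, 1904 → Jan 23, 1905: 366 days (Feb 29, 1904 is in that span).
Jan 23, 1905 → Jan 23, 1906: 365 days.
Jan 23, 1906 → Jan 23, 1907: 365 days.
Jan 23, 1907 → Jan 23, 1908: 365 days.
Jan 23, 1908 → Jan 23, 1909: 366 days (Feb 29, 1908 is in that span).
Jan 23, 1909 → Jan 23, 1910: 365 days.
Jan 23, 1910 → Jan 23, 1911: 365 days.
Jan 23, 1911 → Jan 23, 1912: 365 days.
Jan 23, 1912 → Jan 23, 1913: 366 days (Feb 29, 1912 is in that span).
Jan 23, 1913 → Jan 23, 1914: 365 days.
Jan 23, 1914 → Feb 23, 1914: 31 days (January has 31).
Feb 23, 1914 → Mar 23, 1914: 28 days (February has 28).
Mar 23, 1914 → Apr 23, 1914: 31 days (March has 31).
Apr 23, 1914 → May 23, 1914: 30 days (April has 30).
May 23, 1914 → Jun 23, 1914: 31 days (May has 31).
Jun 23, 1914 → Jul 23, 1914: 30 days (June has 30).
Jul 23, 1914 → Aug 13, 1914: 21 days.
Total: 5680 days.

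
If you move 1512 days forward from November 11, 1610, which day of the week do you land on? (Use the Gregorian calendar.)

Nov 11, 1610 is a Thursday.
1512 mod 7 = 0, so 1512 days after a Thursday is Thursday + 0 = Thursday.

Thursday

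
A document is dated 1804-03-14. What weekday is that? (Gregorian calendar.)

Doomsday rule: the anchor day for the 1800s is Friday. For year 04: 4÷12 = 0 r 4, and 4÷4 = 1, so 0+4+1 = 5.
Friday + 5 ≡ Wednesday — that's 1804's doomsday.
In March the doomsday date is Mar 14.
Mar 14 is the doomsday itself: Wednesday.

Wednesday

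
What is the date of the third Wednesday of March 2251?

March 1, 2251 is a Saturday.
The first Wednesday is therefore March 5 (4 days later).
The third Wednesday is 5 + 2×7 = March 19.

March 19, 2251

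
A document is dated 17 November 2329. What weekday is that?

Doomsday rule: the anchor day for the 2300s is Wednesday. For year 29: 29÷12 = 2 r 5, and 5÷4 = 1, so 2+5+1 = 8.
Wednesday + 8 ≡ Thursday — that's 2329's doomsday.
In November the doomsday date is Nov 7.
Nov 17 is 10 days after Nov 7; 10 mod 7 = 3, so Thursday + 3 = Sunday.

Sunday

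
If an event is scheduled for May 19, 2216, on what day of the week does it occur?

Doomsday rule: the anchor day for the 2200s is Friday. For year 16: 16÷12 = 1 r 4, and 4÷4 = 1, so 1+4+1 = 6.
Friday + 6 ≡ Thursday — that's 2216's doomsday.
In May the doomsday date is May 9.
May 19 is 10 days after May 9; 10 mod 7 = 3, so Thursday + 3 = Sunday.

Sunday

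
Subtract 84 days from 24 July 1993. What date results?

−24 → Jun 30, 1993 (end of Jun, 30 days; 60 left).
−30 → May 31, 1993 (end of May, 31 days; 30 left).
−30 → May 1, 1993.

May 1, 1993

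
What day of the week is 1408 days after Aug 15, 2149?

Saturday

First find the weekday of Aug 15, 2149. Doomsday rule: the anchor day for the 2100s is Sunday. For year 49: 49÷12 = 4 r 1, and 1÷4 = 0, so 4+1+0 = 5.
Sunday + 5 ≡ Friday — that's 2149's doomsday.
In August the doomsday date is Aug 8.
Aug 15 is 7 days after Aug 8; 7 mod 7 = 0, so Friday + 0 = Friday.
1408 mod 7 = 1, so 1408 days after a Friday is Friday + 1 = Saturday.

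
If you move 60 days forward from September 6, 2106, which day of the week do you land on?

Friday

Sep 6, 2106 is a Monday.
60 mod 7 = 4, so 60 days after a Monday is Monday + 4 = Friday.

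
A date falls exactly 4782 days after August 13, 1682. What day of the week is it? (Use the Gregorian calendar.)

Aug 13, 1682 is a Thursday.
4782 mod 7 = 1, so 4782 days after a Thursday is Thursday + 1 = Friday.

Friday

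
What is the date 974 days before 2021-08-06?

December 6, 2018

−365 (one year) → Aug 6, 2020 (609 left).
−366 (one year; includes Feb 29, 2020) → Aug 6, 2019 (243 left).
−6 → Jul 31, 2019 (end of Jul, 31 days; 237 left).
−31 → Jun 30, 2019 (end of Jun, 30 days; 206 left).
−30 → May 31, 2019 (end of May, 31 days; 176 left).
−31 → Apr 30, 2019 (end of Apr, 30 days; 145 left).
−30 → Mar 31, 2019 (end of Mar, 31 days; 115 left).
−31 → Feb 28, 2019 (end of Feb, 28 days; 84 left).
−28 → Jan 31, 2019 (end of Jan, 31 days; 56 left).
−31 → Dec 31, 2018 (end of Dec, 31 days; 25 left).
−25 → Dec 6, 2018.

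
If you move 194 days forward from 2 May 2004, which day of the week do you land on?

First find the weekday of May 2, 2004. Doomsday rule: the anchor day for the 2000s is Tuesday. For year 04: 4÷12 = 0 r 4, and 4÷4 = 1, so 0+4+1 = 5.
Tuesday + 5 ≡ Sunday — that's 2004's doomsday.
In May the doomsday date is May 9.
May 2 is 7 days before May 9; 7 mod 7 = 0, so Sunday − 0 = Sunday.
194 mod 7 = 5, so 194 days after a Sunday is Sunday + 5 = Friday.

Friday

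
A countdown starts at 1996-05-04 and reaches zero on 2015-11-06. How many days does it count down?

May 4, 1996 → May 4, 1997: 365 days.
May 4, 1997 → May 4, 1998: 365 days.
May 4, 1998 → May 4, 1999: 365 days.
May 4, 1999 → May 4, 2000: 366 days (Feb 29, 2000 is in that span).
May 4, 2000 → May 4, 2001: 365 days.
May 4, 2001 → May 4, 2002: 365 days.
May 4, 2002 → May 4, 2003: 365 days.
May 4, 2003 → May 4, 2004: 366 days (Feb 29, 2004 is in that span).
May 4, 2004 → May 4, 2005: 365 days.
May 4, 2005 → May 4, 2006: 365 days.
May 4, 2006 → May 4, 2007: 365 days.
May 4, 2007 → May 4, 2008: 366 days (Feb 29, 2008 is in that span).
May 4, 2008 → May 4, 2009: 365 days.
May 4, 2009 → May 4, 2010: 365 days.
May 4, 2010 → May 4, 2011: 365 days.
May 4, 2011 → May 4, 2012: 366 days (Feb 29, 2012 is in that span).
May 4, 2012 → May 4, 2013: 365 days.
May 4, 2013 → May 4, 2014: 365 days.
May 4, 2014 → May 4, 2015: 365 days.
May 4, 2015 → Jun 4, 2015: 31 days (May has 31).
Jun 4, 2015 → Jul 4, 2015: 30 days (June has 30).
Jul 4, 2015 → Aug 4, 2015: 31 days (July has 31).
Aug 4, 2015 → Sep 4, 2015: 31 days (August has 31).
Sep 4, 2015 → Oct 4, 2015: 30 days (September has 30).
Oct 4, 2015 → Nov 4, 2015: 31 days (October has 31).
Nov 4, 2015 → Nov 6, 2015: 2 days.
Total: 7125 days.

7125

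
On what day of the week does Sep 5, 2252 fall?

Doomsday rule: the anchor day for the 2200s is Friday. For year 52: 52÷12 = 4 r 4, and 4÷4 = 1, so 4+4+1 = 9.
Friday + 9 ≡ Sunday — that's 2252's doomsday.
In September the doomsday date is Sep 5.
Sep 5 is the doomsday itself: Sunday.

Sunday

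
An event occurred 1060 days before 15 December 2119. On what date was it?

−365 (one year) → Dec 15, 2118 (695 left).
−365 (one year) → Dec 15, 2117 (330 left).
−15 → Nov 30, 2117 (end of Nov, 30 days; 315 left).
−30 → Oct 31, 2117 (end of Oct, 31 days; 285 left).
−31 → Sep 30, 2117 (end of Sep, 30 days; 254 left).
−30 → Aug 31, 2117 (end of Aug, 31 days; 224 left).
−31 → Jul 31, 2117 (end of Jul, 31 days; 193 left).
−31 → Jun 30, 2117 (end of Jun, 30 days; 162 left).
−30 → May 31, 2117 (end of May, 31 days; 132 left).
−31 → Apr 30, 2117 (end of Apr, 30 days; 101 left).
−30 → Mar 31, 2117 (end of Mar, 31 days; 71 left).
−31 → Feb 28, 2117 (end of Feb, 28 days; 40 left).
−28 → Jan 31, 2117 (end of Jan, 31 days; 12 left).
−12 → Jan 19, 2117.

January 19, 2117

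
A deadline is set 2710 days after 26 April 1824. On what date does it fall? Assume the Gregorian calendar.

+365 (one year) → Apr 26, 1825 (2345 left).
+365 (one year) → Apr 26, 1826 (1980 left).
+365 (one year) → Apr 26, 1827 (1615 left).
+366 (one year; includes Feb 29, 1828) → Apr 26, 1828 (1249 left).
+365 (one year) → Apr 26, 1829 (884 left).
+365 (one year) → Apr 26, 1830 (519 left).
+365 (one year) → Apr 26, 1831 (154 left).
Apr has 30 days: +5 → May 1, 1831 (149 left).
May has 31 days: +31 → Jun 1, 1831 (118 left).
Jun has 30 days: +30 → Jul 1, 1831 (88 left).
Jul has 31 days: +31 → Aug 1, 1831 (57 left).
Aug has 31 days: +31 → Sep 1, 1831 (26 left).
+26 → Sep 27, 1831.

September 27, 1831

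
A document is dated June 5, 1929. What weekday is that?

Wednesday

Doomsday rule: the anchor day for the 1900s is Wednesday. For year 29: 29÷12 = 2 r 5, and 5÷4 = 1, so 2+5+1 = 8.
Wednesday + 8 ≡ Thursday — that's 1929's doomsday.
In June the doomsday date is Jun 6.
Jun 5 is 1 day before Jun 6; 1 mod 7 = 1, so Thursday − 1 = Wednesday.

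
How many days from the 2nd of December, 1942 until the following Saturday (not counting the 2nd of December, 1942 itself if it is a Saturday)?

3

Dec 2, 1942 is a Wednesday.
From Wednesday to the next Saturday is 3 days.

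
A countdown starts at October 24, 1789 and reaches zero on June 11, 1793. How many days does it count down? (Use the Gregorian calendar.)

1326

Oct 24, 1789 → Oct 24, 1790: 365 days.
Oct 24, 1790 → Oct 24, 1791: 365 days.
Oct 24, 1791 → Oct 24, 1792: 366 days (Feb 29, 1792 is in that span).
Oct 24, 1792 → Nov 24, 1792: 31 days (October has 31).
Nov 24, 1792 → Dec 24, 1792: 30 days (November has 30).
Dec 24, 1792 → Jan 24, 1793: 31 days (December has 31).
Jan 24, 1793 → Feb 24, 1793: 31 days (January has 31).
Feb 24, 1793 → Mar 24, 1793: 28 days (February has 28).
Mar 24, 1793 → Apr 24, 1793: 31 days (March has 31).
Apr 24, 1793 → May 24, 1793: 30 days (April has 30).
May 24, 1793 → Jun 11, 1793: 18 days.
Total: 1326 days.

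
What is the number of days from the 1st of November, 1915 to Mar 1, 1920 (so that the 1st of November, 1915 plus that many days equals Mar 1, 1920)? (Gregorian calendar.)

Nov 1, 1915 → Nov 1, 1916: 366 days (Feb 29, 1916 is in that span).
Nov 1, 1916 → Nov 1, 1917: 365 days.
Nov 1, 1917 → Nov 1, 1918: 365 days.
Nov 1, 1918 → Nov 1, 1919: 365 days.
Nov 1, 1919 → Dec 1, 1919: 30 days (November has 30).
Dec 1, 1919 → Jan 1, 1920: 31 days (December has 31).
Jan 1, 1920 → Feb 1, 1920: 31 days (January has 31).
Feb 1, 1920 → Mar 1, 1920: 29 days.
Total: 1582 days.

1582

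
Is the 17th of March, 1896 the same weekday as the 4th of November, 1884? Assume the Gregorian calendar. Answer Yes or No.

Yes

From Nov 4, 1884 to Mar 17, 1896 is 4151 days.
4151 mod 7 = 0, so they are the same weekday.
(Nov 4, 1884 is a Tuesday; Mar 17, 1896 is a Tuesday.)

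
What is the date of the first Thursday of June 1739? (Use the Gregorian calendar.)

June 4, 1739

June 1, 1739 is a Monday.
The first Thursday is therefore June 4 (3 days later).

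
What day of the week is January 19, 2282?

Doomsday rule: the anchor day for the 2200s is Friday. For year 82: 82÷12 = 6 r 10, and 10÷4 = 2, so 6+10+2 = 18.
Friday + 18 ≡ Tuesday — that's 2282's doomsday.
In January the doomsday date is Jan 3 (2282 is not a leap year).
Jan 19 is 16 days after Jan 3; 16 mod 7 = 2, so Tuesday + 2 = Thursday.

Thursday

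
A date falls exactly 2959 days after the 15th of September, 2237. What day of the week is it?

Sep 15, 2237 is a Friday.
2959 mod 7 = 5, so 2959 days after a Friday is Friday + 5 = Wednesday.

Wednesday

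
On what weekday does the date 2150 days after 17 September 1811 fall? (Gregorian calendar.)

First find the weekday of Sep 17, 1811. Doomsday rule: the anchor day for the 1800s is Friday. For year 11: 11÷12 = 0 r 11, and 11÷4 = 2, so 0+11+2 = 13.
Friday + 13 ≡ Thursday — that's 1811's doomsday.
In September the doomsday date is Sep 5.
Sep 17 is 12 days after Sep 5; 12 mod 7 = 5, so Thursday + 5 = Tuesday.
2150 mod 7 = 1, so 2150 days after a Tuesday is Tuesday + 1 = Wednesday.

Wednesday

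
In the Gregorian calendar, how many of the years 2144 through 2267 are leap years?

30

Multiples of 4 in [2144,2267]: 31.
Of those, multiples of 100: 1 (not leap unless ÷400).
Multiples of 400: 0.
Leap years = 31 − 1 + 0 = 30.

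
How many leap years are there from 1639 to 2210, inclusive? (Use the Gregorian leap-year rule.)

138

Multiples of 4 in [1639,2210]: 143.
Of those, multiples of 100: 6 (not leap unless ÷400).
Multiples of 400: 1.
Leap years = 143 − 6 + 1 = 138.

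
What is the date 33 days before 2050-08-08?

−8 → Jul 31, 2050 (end of Jul, 31 days; 25 left).
−25 → Jul 6, 2050.

July 6, 2050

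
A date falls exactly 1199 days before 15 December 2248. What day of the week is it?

Wednesday

Dec 15, 2248 is a Friday.
1199 mod 7 = 2, so 1199 days before a Friday is Friday − 2 = Wednesday.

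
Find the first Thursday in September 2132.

September 4, 2132

September 1, 2132 is a Monday.
The first Thursday is therefore September 4 (3 days later).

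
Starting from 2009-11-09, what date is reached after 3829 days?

+365 (one year) → Nov 9, 2010 (3464 left).
+365 (one year) → Nov 9, 2011 (3099 left).
+366 (one year; includes Feb 29, 2012) → Nov 9, 2012 (2733 left).
+365 (one year) → Nov 9, 2013 (2368 left).
+365 (one year) → Nov 9, 2014 (2003 left).
+365 (one year) → Nov 9, 2015 (1638 left).
+366 (one year; includes Feb 29, 2016) → Nov 9, 2016 (1272 left).
+365 (one year) → Nov 9, 2017 (907 left).
+365 (one year) → Nov 9, 2018 (542 left).
+365 (one year) → Nov 9, 2019 (177 left).
Nov has 30 days: +22 → Dec 1, 2019 (155 left).
Dec has 31 days: +31 → Jan 1, 2020 (124 left).
Jan has 31 days: +31 → Feb 1, 2020 (93 left).
Feb has 29 days: +29 → Mar 1, 2020 (64 left).
Mar has 31 days: +31 → Apr 1, 2020 (33 left).
Apr has 30 days: +30 → May 1, 2020 (3 left).
+3 → May 4, 2020.

May 4, 2020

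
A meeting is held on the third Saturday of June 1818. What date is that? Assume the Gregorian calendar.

June 1, 1818 is a Monday.
The first Saturday is therefore June 6 (5 days later).
The third Saturday is 6 + 2×7 = June 20.

June 20, 1818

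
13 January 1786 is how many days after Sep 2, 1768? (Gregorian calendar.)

6342

Sep 2, 1768 → Sep 2, 1769: 365 days.
Sep 2, 1769 → Sep 2, 1770: 365 days.
Sep 2, 1770 → Sep 2, 1771: 365 days.
Sep 2, 1771 → Sep 2, 1772: 366 days (Feb 29, 1772 is in that span).
Sep 2, 1772 → Sep 2, 1773: 365 days.
Sep 2, 1773 → Sep 2, 1774: 365 days.
Sep 2, 1774 → Sep 2, 1775: 365 days.
Sep 2, 1775 → Sep 2, 1776: 366 days (Feb 29, 1776 is in that span).
Sep 2, 1776 → Sep 2, 1777: 365 days.
Sep 2, 1777 → Sep 2, 1778: 365 days.
Sep 2, 1778 → Sep 2, 1779: 365 days.
Sep 2, 1779 → Sep 2, 1780: 366 days (Feb 29, 1780 is in that span).
Sep 2, 1780 → Sep 2, 1781: 365 days.
Sep 2, 1781 → Sep 2, 1782: 365 days.
Sep 2, 1782 → Sep 2, 1783: 365 days.
Sep 2, 1783 → Sep 2, 1784: 366 days (Feb 29, 1784 is in that span).
Sep 2, 1784 → Sep 2, 1785: 365 days.
Sep 2, 1785 → Oct 2, 1785: 30 days (September has 30).
Oct 2, 1785 → Nov 2, 1785: 31 days (October has 31).
Nov 2, 1785 → Dec 2, 1785: 30 days (November has 30).
Dec 2, 1785 → Jan 2, 1786: 31 days (December has 31).
Jan 2, 1786 → Jan 13, 1786: 11 days.
Total: 6342 days.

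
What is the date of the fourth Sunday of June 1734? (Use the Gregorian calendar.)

June 1, 1734 is a Tuesday.
The first Sunday is therefore June 6 (5 days later).
The fourth Sunday is 6 + 3×7 = June 27.

June 27, 1734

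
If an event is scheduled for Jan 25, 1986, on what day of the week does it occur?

Doomsday rule: the anchor day for the 1900s is Wednesday. For year 86: 86÷12 = 7 r 2, and 2÷4 = 0, so 7+2+0 = 9.
Wednesday + 9 ≡ Friday — that's 1986's doomsday.
In January the doomsday date is Jan 3 (1986 is not a leap year).
Jan 25 is 22 days after Jan 3; 22 mod 7 = 1, so Friday + 1 = Saturday.

Saturday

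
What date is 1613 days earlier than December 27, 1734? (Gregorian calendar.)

−365 (one year) → Dec 27, 1733 (1248 left).
−365 (one year) → Dec 27, 1732 (883 left).
−366 (one year; includes Feb 29, 1732) → Dec 27, 1731 (517 left).
−365 (one year) → Dec 27, 1730 (152 left).
−27 → Nov 30, 1730 (end of Nov, 30 days; 125 left).
−30 → Oct 31, 1730 (end of Oct, 31 days; 95 left).
−31 → Sep 30, 1730 (end of Sep, 30 days; 64 left).
−30 → Aug 31, 1730 (end of Aug, 31 days; 34 left).
−31 → Jul 31, 1730 (end of Jul, 31 days; 3 left).
−3 → Jul 28, 1730.

July 28, 1730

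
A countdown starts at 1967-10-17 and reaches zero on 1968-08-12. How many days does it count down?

Oct 17, 1967 → Nov 17, 1967: 31 days (October has 31).
Nov 17, 1967 → Dec 17, 1967: 30 days (November has 30).
Dec 17, 1967 → Jan 17, 1968: 31 days (December has 31).
Jan 17, 1968 → Feb 17, 1968: 31 days (January has 31).
Feb 17, 1968 → Mar 17, 1968: 29 days (February has 29).
Mar 17, 1968 → Apr 17, 1968: 31 days (March has 31).
Apr 17, 1968 → May 17, 1968: 30 days (April has 30).
May 17, 1968 → Jun 17, 1968: 31 days (May has 31).
Jun 17, 1968 → Jul 17, 1968: 30 days (June has 30).
Jul 17, 1968 → Aug 12, 1968: 26 days.
Total: 300 days.

300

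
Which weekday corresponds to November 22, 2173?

Doomsday rule: the anchor day for the 2100s is Sunday. For year 73: 73÷12 = 6 r 1, and 1÷4 = 0, so 6+1+0 = 7.
Sunday + 7 ≡ Sunday — that's 2173's doomsday.
In November the doomsday date is Nov 7.
Nov 22 is 15 days after Nov 7; 15 mod 7 = 1, so Sunday + 1 = Monday.

Monday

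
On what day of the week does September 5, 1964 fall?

Saturday

Doomsday rule: the anchor day for the 1900s is Wednesday. For year 64: 64÷12 = 5 r 4, and 4÷4 = 1, so 5+4+1 = 10.
Wednesday + 10 ≡ Saturday — that's 1964's doomsday.
In September the doomsday date is Sep 5.
Sep 5 is the doomsday itself: Saturday.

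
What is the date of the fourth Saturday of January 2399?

January 1, 2399 is a Friday.
The first Saturday is therefore January 2 (1 days later).
The fourth Saturday is 2 + 3×7 = January 23.

January 23, 2399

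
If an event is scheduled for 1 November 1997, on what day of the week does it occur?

Saturday

January 1, 1997 is a Wednesday.
Jan 1, 1997 → Feb 1, 1997: 31 days (January has 31).
Feb 1, 1997 → Mar 1, 1997: 28 days (February has 28).
Mar 1, 1997 → Apr 1, 1997: 31 days (March has 31).
Apr 1, 1997 → May 1, 1997: 30 days (April has 30).
May 1, 1997 → Jun 1, 1997: 31 days (May has 31).
Jun 1, 1997 → Jul 1, 1997: 30 days (June has 30).
Jul 1, 1997 → Aug 1, 1997: 31 days (July has 31).
Aug 1, 1997 → Sep 1, 1997: 31 days (August has 31).
Sep 1, 1997 → Oct 1, 1997: 30 days (September has 30).
Oct 1, 1997 → Nov 1, 1997: 31 days.
Total: 304 days.
304 mod 7 = 3, so Wednesday + 3 = Saturday.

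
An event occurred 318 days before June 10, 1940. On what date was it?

July 28, 1939

−10 → May 31, 1940 (end of May, 31 days; 308 left).
−31 → Apr 30, 1940 (end of Apr, 30 days; 277 left).
−30 → Mar 31, 1940 (end of Mar, 31 days; 247 left).
−31 → Feb 29, 1940 (end of Feb, 29 days; 216 left).
−29 → Jan 31, 1940 (end of Jan, 31 days; 187 left).
−31 → Dec 31, 1939 (end of Dec, 31 days; 156 left).
−31 → Nov 30, 1939 (end of Nov, 30 days; 125 left).
−30 → Oct 31, 1939 (end of Oct, 31 days; 95 left).
−31 → Sep 30, 1939 (end of Sep, 30 days; 64 left).
−30 → Aug 31, 1939 (end of Aug, 31 days; 34 left).
−31 → Jul 31, 1939 (end of Jul, 31 days; 3 left).
−3 → Jul 28, 1939.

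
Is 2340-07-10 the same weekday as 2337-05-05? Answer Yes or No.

Yes

From May 5, 2337 to Jul 10, 2340 is 1162 days.
1162 mod 7 = 0, so they are the same weekday.
(May 5, 2337 is a Wednesday; Jul 10, 2340 is a Wednesday.)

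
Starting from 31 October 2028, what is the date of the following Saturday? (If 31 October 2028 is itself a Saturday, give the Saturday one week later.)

November 4, 2028

Oct 31, 2028 is a Tuesday.
From Tuesday to the next Saturday is 4 days.
Oct 31, 2028 + 4 = Nov 4, 2028.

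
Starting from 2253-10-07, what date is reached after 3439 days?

+365 (one year) → Oct 7, 2254 (3074 left).
+365 (one year) → Oct 7, 2255 (2709 left).
+366 (one year; includes Feb 29, 2256) → Oct 7, 2256 (2343 left).
+365 (one year) → Oct 7, 2257 (1978 left).
+365 (one year) → Oct 7, 2258 (1613 left).
+365 (one year) → Oct 7, 2259 (1248 left).
+366 (one year; includes Feb 29, 2260) → Oct 7, 2260 (882 left).
+365 (one year) → Oct 7, 2261 (517 left).
+365 (one year) → Oct 7, 2262 (152 left).
Oct has 31 days: +25 → Nov 1, 2262 (127 left).
Nov has 30 days: +30 → Dec 1, 2262 (97 left).
Dec has 31 days: +31 → Jan 1, 2263 (66 left).
Jan has 31 days: +31 → Feb 1, 2263 (35 left).
Feb has 28 days: +28 → Mar 1, 2263 (7 left).
+7 → Mar 8, 2263.

March 8, 2263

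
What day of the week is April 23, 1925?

Doomsday rule: the anchor day for the 1900s is Wednesday. For year 25: 25÷12 = 2 r 1, and 1÷4 = 0, so 2+1+0 = 3.
Wednesday + 3 ≡ Saturday — that's 1925's doomsday.
In April the doomsday date is Apr 4.
Apr 23 is 19 days after Apr 4; 19 mod 7 = 5, so Saturday + 5 = Thursday.

Thursday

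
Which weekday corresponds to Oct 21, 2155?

Tuesday

Doomsday rule: the anchor day for the 2100s is Sunday. For year 55: 55÷12 = 4 r 7, and 7÷4 = 1, so 4+7+1 = 12.
Sunday + 12 ≡ Friday — that's 2155's doomsday.
In October the doomsday date is Oct 10.
Oct 21 is 11 days after Oct 10; 11 mod 7 = 4, so Friday + 4 = Tuesday.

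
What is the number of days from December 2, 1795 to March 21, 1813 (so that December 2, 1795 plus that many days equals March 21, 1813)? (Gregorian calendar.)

6318

Dec 2, 1795 → Dec 2, 1796: 366 days (Feb 29, 1796 is in that span).
Dec 2, 1796 → Dec 2, 1797: 365 days.
Dec 2, 1797 → Dec 2, 1798: 365 days.
Dec 2, 1798 → Dec 2, 1799: 365 days.
Dec 2, 1799 → Dec 2, 1800: 365 days.
Dec 2, 1800 → Dec 2, 1801: 365 days.
Dec 2, 1801 → Dec 2, 1802: 365 days.
Dec 2, 1802 → Dec 2, 1803: 365 days.
Dec 2, 1803 → Dec 2, 1804: 366 days (Feb 29, 1804 is in that span).
Dec 2, 1804 → Dec 2, 1805: 365 days.
Dec 2, 1805 → Dec 2, 1806: 365 days.
Dec 2, 1806 → Dec 2, 1807: 365 days.
Dec 2, 1807 → Dec 2, 1808: 366 days (Feb 29, 1808 is in that span).
Dec 2, 1808 → Dec 2, 1809: 365 days.
Dec 2, 1809 → Dec 2, 1810: 365 days.
Dec 2, 1810 → Dec 2, 1811: 365 days.
Dec 2, 1811 → Dec 2, 1812: 366 days (Feb 29, 1812 is in that span).
Dec 2, 1812 → Jan 2, 1813: 31 days (December has 31).
Jan 2, 1813 → Feb 2, 1813: 31 days (January has 31).
Feb 2, 1813 → Mar 2, 1813: 28 days (February has 28).
Mar 2, 1813 → Mar 21, 1813: 19 days.
Total: 6318 days.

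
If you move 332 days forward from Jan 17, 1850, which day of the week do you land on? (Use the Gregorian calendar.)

Jan 17, 1850 is a Thursday.
332 mod 7 = 3, so 332 days after a Thursday is Thursday + 3 = Sunday.

Sunday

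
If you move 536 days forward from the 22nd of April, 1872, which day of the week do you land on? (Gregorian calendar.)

Apr 22, 1872 is a Monday.
536 mod 7 = 4, so 536 days after a Monday is Monday + 4 = Friday.

Friday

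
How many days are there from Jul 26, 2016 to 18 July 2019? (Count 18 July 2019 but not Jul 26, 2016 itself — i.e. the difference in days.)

Jul 26, 2016 → Jul 26, 2017: 365 days.
Jul 26, 2017 → Jul 26, 2018: 365 days.
Jul 26, 2018 → Aug 26, 2018: 31 days (July has 31).
Aug 26, 2018 → Sep 26, 2018: 31 days (August has 31).
Sep 26, 2018 → Oct 26, 2018: 30 days (September has 30).
Oct 26, 2018 → Nov 26, 2018: 31 days (October has 31).
Nov 26, 2018 → Dec 26, 2018: 30 days (November has 30).
Dec 26, 2018 → Jan 26, 2019: 31 days (December has 31).
Jan 26, 2019 → Feb 26, 2019: 31 days (January has 31).
Feb 26, 2019 → Mar 26, 2019: 28 days (February has 28).
Mar 26, 2019 → Apr 26, 2019: 31 days (March has 31).
Apr 26, 2019 → May 26, 2019: 30 days (April has 30).
May 26, 2019 → Jun 26, 2019: 31 days (May has 31).
Jun 26, 2019 → Jul 18, 2019: 22 days.
Total: 1087 days.

1087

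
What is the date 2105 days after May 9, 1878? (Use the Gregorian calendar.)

February 12, 1884

+365 (one year) → May 9, 1879 (1740 left).
+366 (one year; includes Feb 29, 1880) → May 9, 1880 (1374 left).
+365 (one year) → May 9, 1881 (1009 left).
+365 (one year) → May 9, 1882 (644 left).
+365 (one year) → May 9, 1883 (279 left).
May has 31 days: +23 → Jun 1, 1883 (256 left).
Jun has 30 days: +30 → Jul 1, 1883 (226 left).
Jul has 31 days: +31 → Aug 1, 1883 (195 left).
Aug has 31 days: +31 → Sep 1, 1883 (164 left).
Sep has 30 days: +30 → Oct 1, 1883 (134 left).
Oct has 31 days: +31 → Nov 1, 1883 (103 left).
Nov has 30 days: +30 → Dec 1, 1883 (73 left).
Dec has 31 days: +31 → Jan 1, 1884 (42 left).
Jan has 31 days: +31 → Feb 1, 1884 (11 left).
+11 → Feb 12, 1884.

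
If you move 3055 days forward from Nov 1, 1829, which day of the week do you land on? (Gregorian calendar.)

Wednesday

Nov 1, 1829 is a Sunday.
3055 mod 7 = 3, so 3055 days after a Sunday is Sunday + 3 = Wednesday.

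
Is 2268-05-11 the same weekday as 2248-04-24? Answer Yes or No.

Yes

From Apr 24, 2248 to May 11, 2268 is 7322 days.
7322 mod 7 = 0, so they are the same weekday.
(Apr 24, 2248 is a Monday; May 11, 2268 is a Monday.)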